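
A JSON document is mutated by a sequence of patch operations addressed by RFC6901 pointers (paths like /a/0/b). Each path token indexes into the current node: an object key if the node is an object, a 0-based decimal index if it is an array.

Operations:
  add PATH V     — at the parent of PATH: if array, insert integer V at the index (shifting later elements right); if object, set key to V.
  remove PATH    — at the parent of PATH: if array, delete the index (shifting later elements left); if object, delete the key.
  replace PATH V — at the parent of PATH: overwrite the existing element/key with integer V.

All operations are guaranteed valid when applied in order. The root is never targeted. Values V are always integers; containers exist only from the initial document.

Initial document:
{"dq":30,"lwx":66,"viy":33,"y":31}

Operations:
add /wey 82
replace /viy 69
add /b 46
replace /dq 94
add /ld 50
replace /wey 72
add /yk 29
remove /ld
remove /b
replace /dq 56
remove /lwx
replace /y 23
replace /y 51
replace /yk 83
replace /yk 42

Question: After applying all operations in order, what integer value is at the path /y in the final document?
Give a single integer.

After op 1 (add /wey 82): {"dq":30,"lwx":66,"viy":33,"wey":82,"y":31}
After op 2 (replace /viy 69): {"dq":30,"lwx":66,"viy":69,"wey":82,"y":31}
After op 3 (add /b 46): {"b":46,"dq":30,"lwx":66,"viy":69,"wey":82,"y":31}
After op 4 (replace /dq 94): {"b":46,"dq":94,"lwx":66,"viy":69,"wey":82,"y":31}
After op 5 (add /ld 50): {"b":46,"dq":94,"ld":50,"lwx":66,"viy":69,"wey":82,"y":31}
After op 6 (replace /wey 72): {"b":46,"dq":94,"ld":50,"lwx":66,"viy":69,"wey":72,"y":31}
After op 7 (add /yk 29): {"b":46,"dq":94,"ld":50,"lwx":66,"viy":69,"wey":72,"y":31,"yk":29}
After op 8 (remove /ld): {"b":46,"dq":94,"lwx":66,"viy":69,"wey":72,"y":31,"yk":29}
After op 9 (remove /b): {"dq":94,"lwx":66,"viy":69,"wey":72,"y":31,"yk":29}
After op 10 (replace /dq 56): {"dq":56,"lwx":66,"viy":69,"wey":72,"y":31,"yk":29}
After op 11 (remove /lwx): {"dq":56,"viy":69,"wey":72,"y":31,"yk":29}
After op 12 (replace /y 23): {"dq":56,"viy":69,"wey":72,"y":23,"yk":29}
After op 13 (replace /y 51): {"dq":56,"viy":69,"wey":72,"y":51,"yk":29}
After op 14 (replace /yk 83): {"dq":56,"viy":69,"wey":72,"y":51,"yk":83}
After op 15 (replace /yk 42): {"dq":56,"viy":69,"wey":72,"y":51,"yk":42}
Value at /y: 51

Answer: 51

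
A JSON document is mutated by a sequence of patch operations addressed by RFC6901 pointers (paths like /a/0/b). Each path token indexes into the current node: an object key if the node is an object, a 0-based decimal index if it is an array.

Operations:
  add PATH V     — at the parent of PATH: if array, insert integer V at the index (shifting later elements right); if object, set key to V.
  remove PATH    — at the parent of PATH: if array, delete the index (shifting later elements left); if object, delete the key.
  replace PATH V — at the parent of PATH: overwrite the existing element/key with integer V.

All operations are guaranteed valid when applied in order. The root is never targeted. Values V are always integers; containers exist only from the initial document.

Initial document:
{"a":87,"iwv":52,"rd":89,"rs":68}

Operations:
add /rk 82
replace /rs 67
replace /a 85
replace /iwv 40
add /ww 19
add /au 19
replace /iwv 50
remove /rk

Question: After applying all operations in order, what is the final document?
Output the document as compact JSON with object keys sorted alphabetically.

Answer: {"a":85,"au":19,"iwv":50,"rd":89,"rs":67,"ww":19}

Derivation:
After op 1 (add /rk 82): {"a":87,"iwv":52,"rd":89,"rk":82,"rs":68}
After op 2 (replace /rs 67): {"a":87,"iwv":52,"rd":89,"rk":82,"rs":67}
After op 3 (replace /a 85): {"a":85,"iwv":52,"rd":89,"rk":82,"rs":67}
After op 4 (replace /iwv 40): {"a":85,"iwv":40,"rd":89,"rk":82,"rs":67}
After op 5 (add /ww 19): {"a":85,"iwv":40,"rd":89,"rk":82,"rs":67,"ww":19}
After op 6 (add /au 19): {"a":85,"au":19,"iwv":40,"rd":89,"rk":82,"rs":67,"ww":19}
After op 7 (replace /iwv 50): {"a":85,"au":19,"iwv":50,"rd":89,"rk":82,"rs":67,"ww":19}
After op 8 (remove /rk): {"a":85,"au":19,"iwv":50,"rd":89,"rs":67,"ww":19}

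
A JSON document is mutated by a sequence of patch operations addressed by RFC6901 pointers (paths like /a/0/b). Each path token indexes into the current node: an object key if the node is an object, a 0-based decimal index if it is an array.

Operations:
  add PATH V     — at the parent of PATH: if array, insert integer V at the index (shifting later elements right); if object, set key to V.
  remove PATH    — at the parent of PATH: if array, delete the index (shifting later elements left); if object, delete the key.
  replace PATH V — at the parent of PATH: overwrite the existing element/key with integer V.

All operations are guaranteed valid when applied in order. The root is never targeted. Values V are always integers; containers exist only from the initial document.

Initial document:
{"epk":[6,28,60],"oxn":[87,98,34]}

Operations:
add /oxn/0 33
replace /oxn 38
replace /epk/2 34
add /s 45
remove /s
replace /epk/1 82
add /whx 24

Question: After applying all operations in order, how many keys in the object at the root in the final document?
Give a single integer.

Answer: 3

Derivation:
After op 1 (add /oxn/0 33): {"epk":[6,28,60],"oxn":[33,87,98,34]}
After op 2 (replace /oxn 38): {"epk":[6,28,60],"oxn":38}
After op 3 (replace /epk/2 34): {"epk":[6,28,34],"oxn":38}
After op 4 (add /s 45): {"epk":[6,28,34],"oxn":38,"s":45}
After op 5 (remove /s): {"epk":[6,28,34],"oxn":38}
After op 6 (replace /epk/1 82): {"epk":[6,82,34],"oxn":38}
After op 7 (add /whx 24): {"epk":[6,82,34],"oxn":38,"whx":24}
Size at the root: 3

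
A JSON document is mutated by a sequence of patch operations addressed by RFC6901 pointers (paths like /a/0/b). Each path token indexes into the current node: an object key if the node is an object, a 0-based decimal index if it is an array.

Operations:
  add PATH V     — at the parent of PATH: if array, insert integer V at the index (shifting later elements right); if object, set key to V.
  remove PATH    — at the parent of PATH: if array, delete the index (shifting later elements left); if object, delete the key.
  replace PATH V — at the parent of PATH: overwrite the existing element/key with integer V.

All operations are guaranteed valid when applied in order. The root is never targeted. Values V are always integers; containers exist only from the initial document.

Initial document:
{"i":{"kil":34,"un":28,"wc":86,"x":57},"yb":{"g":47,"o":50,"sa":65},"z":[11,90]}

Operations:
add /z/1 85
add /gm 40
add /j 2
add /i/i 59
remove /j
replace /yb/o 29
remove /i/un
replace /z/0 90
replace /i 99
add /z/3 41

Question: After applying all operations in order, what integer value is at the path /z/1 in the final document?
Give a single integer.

After op 1 (add /z/1 85): {"i":{"kil":34,"un":28,"wc":86,"x":57},"yb":{"g":47,"o":50,"sa":65},"z":[11,85,90]}
After op 2 (add /gm 40): {"gm":40,"i":{"kil":34,"un":28,"wc":86,"x":57},"yb":{"g":47,"o":50,"sa":65},"z":[11,85,90]}
After op 3 (add /j 2): {"gm":40,"i":{"kil":34,"un":28,"wc":86,"x":57},"j":2,"yb":{"g":47,"o":50,"sa":65},"z":[11,85,90]}
After op 4 (add /i/i 59): {"gm":40,"i":{"i":59,"kil":34,"un":28,"wc":86,"x":57},"j":2,"yb":{"g":47,"o":50,"sa":65},"z":[11,85,90]}
After op 5 (remove /j): {"gm":40,"i":{"i":59,"kil":34,"un":28,"wc":86,"x":57},"yb":{"g":47,"o":50,"sa":65},"z":[11,85,90]}
After op 6 (replace /yb/o 29): {"gm":40,"i":{"i":59,"kil":34,"un":28,"wc":86,"x":57},"yb":{"g":47,"o":29,"sa":65},"z":[11,85,90]}
After op 7 (remove /i/un): {"gm":40,"i":{"i":59,"kil":34,"wc":86,"x":57},"yb":{"g":47,"o":29,"sa":65},"z":[11,85,90]}
After op 8 (replace /z/0 90): {"gm":40,"i":{"i":59,"kil":34,"wc":86,"x":57},"yb":{"g":47,"o":29,"sa":65},"z":[90,85,90]}
After op 9 (replace /i 99): {"gm":40,"i":99,"yb":{"g":47,"o":29,"sa":65},"z":[90,85,90]}
After op 10 (add /z/3 41): {"gm":40,"i":99,"yb":{"g":47,"o":29,"sa":65},"z":[90,85,90,41]}
Value at /z/1: 85

Answer: 85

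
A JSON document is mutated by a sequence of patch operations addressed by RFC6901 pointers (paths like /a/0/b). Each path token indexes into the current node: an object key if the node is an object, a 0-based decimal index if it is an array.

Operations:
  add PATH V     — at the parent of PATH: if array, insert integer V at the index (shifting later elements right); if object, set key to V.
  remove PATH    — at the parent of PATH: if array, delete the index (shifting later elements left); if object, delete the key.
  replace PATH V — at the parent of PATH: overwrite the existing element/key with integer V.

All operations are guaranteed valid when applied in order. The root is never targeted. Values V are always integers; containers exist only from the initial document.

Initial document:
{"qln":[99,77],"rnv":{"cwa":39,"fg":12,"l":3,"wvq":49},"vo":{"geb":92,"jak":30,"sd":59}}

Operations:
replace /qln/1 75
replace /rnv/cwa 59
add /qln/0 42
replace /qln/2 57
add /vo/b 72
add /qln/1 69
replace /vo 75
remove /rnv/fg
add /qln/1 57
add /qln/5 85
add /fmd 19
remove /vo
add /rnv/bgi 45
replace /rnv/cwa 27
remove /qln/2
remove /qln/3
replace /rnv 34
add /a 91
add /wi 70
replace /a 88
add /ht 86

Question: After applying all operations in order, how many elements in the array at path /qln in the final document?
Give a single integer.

After op 1 (replace /qln/1 75): {"qln":[99,75],"rnv":{"cwa":39,"fg":12,"l":3,"wvq":49},"vo":{"geb":92,"jak":30,"sd":59}}
After op 2 (replace /rnv/cwa 59): {"qln":[99,75],"rnv":{"cwa":59,"fg":12,"l":3,"wvq":49},"vo":{"geb":92,"jak":30,"sd":59}}
After op 3 (add /qln/0 42): {"qln":[42,99,75],"rnv":{"cwa":59,"fg":12,"l":3,"wvq":49},"vo":{"geb":92,"jak":30,"sd":59}}
After op 4 (replace /qln/2 57): {"qln":[42,99,57],"rnv":{"cwa":59,"fg":12,"l":3,"wvq":49},"vo":{"geb":92,"jak":30,"sd":59}}
After op 5 (add /vo/b 72): {"qln":[42,99,57],"rnv":{"cwa":59,"fg":12,"l":3,"wvq":49},"vo":{"b":72,"geb":92,"jak":30,"sd":59}}
After op 6 (add /qln/1 69): {"qln":[42,69,99,57],"rnv":{"cwa":59,"fg":12,"l":3,"wvq":49},"vo":{"b":72,"geb":92,"jak":30,"sd":59}}
After op 7 (replace /vo 75): {"qln":[42,69,99,57],"rnv":{"cwa":59,"fg":12,"l":3,"wvq":49},"vo":75}
After op 8 (remove /rnv/fg): {"qln":[42,69,99,57],"rnv":{"cwa":59,"l":3,"wvq":49},"vo":75}
After op 9 (add /qln/1 57): {"qln":[42,57,69,99,57],"rnv":{"cwa":59,"l":3,"wvq":49},"vo":75}
After op 10 (add /qln/5 85): {"qln":[42,57,69,99,57,85],"rnv":{"cwa":59,"l":3,"wvq":49},"vo":75}
After op 11 (add /fmd 19): {"fmd":19,"qln":[42,57,69,99,57,85],"rnv":{"cwa":59,"l":3,"wvq":49},"vo":75}
After op 12 (remove /vo): {"fmd":19,"qln":[42,57,69,99,57,85],"rnv":{"cwa":59,"l":3,"wvq":49}}
After op 13 (add /rnv/bgi 45): {"fmd":19,"qln":[42,57,69,99,57,85],"rnv":{"bgi":45,"cwa":59,"l":3,"wvq":49}}
After op 14 (replace /rnv/cwa 27): {"fmd":19,"qln":[42,57,69,99,57,85],"rnv":{"bgi":45,"cwa":27,"l":3,"wvq":49}}
After op 15 (remove /qln/2): {"fmd":19,"qln":[42,57,99,57,85],"rnv":{"bgi":45,"cwa":27,"l":3,"wvq":49}}
After op 16 (remove /qln/3): {"fmd":19,"qln":[42,57,99,85],"rnv":{"bgi":45,"cwa":27,"l":3,"wvq":49}}
After op 17 (replace /rnv 34): {"fmd":19,"qln":[42,57,99,85],"rnv":34}
After op 18 (add /a 91): {"a":91,"fmd":19,"qln":[42,57,99,85],"rnv":34}
After op 19 (add /wi 70): {"a":91,"fmd":19,"qln":[42,57,99,85],"rnv":34,"wi":70}
After op 20 (replace /a 88): {"a":88,"fmd":19,"qln":[42,57,99,85],"rnv":34,"wi":70}
After op 21 (add /ht 86): {"a":88,"fmd":19,"ht":86,"qln":[42,57,99,85],"rnv":34,"wi":70}
Size at path /qln: 4

Answer: 4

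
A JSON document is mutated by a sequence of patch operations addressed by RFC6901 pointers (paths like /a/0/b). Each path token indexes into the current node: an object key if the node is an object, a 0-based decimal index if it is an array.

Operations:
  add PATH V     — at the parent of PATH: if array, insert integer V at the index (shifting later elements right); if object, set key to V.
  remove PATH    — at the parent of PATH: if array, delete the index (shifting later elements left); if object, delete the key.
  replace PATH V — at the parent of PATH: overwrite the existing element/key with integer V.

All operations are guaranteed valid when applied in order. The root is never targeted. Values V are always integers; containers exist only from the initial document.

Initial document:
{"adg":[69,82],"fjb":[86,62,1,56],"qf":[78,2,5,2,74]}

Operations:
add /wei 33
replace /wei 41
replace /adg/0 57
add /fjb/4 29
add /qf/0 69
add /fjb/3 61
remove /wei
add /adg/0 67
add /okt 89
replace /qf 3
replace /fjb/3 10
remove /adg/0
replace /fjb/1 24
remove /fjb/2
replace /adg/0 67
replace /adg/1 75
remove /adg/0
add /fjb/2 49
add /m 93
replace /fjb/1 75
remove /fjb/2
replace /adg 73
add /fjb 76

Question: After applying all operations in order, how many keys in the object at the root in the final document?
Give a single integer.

After op 1 (add /wei 33): {"adg":[69,82],"fjb":[86,62,1,56],"qf":[78,2,5,2,74],"wei":33}
After op 2 (replace /wei 41): {"adg":[69,82],"fjb":[86,62,1,56],"qf":[78,2,5,2,74],"wei":41}
After op 3 (replace /adg/0 57): {"adg":[57,82],"fjb":[86,62,1,56],"qf":[78,2,5,2,74],"wei":41}
After op 4 (add /fjb/4 29): {"adg":[57,82],"fjb":[86,62,1,56,29],"qf":[78,2,5,2,74],"wei":41}
After op 5 (add /qf/0 69): {"adg":[57,82],"fjb":[86,62,1,56,29],"qf":[69,78,2,5,2,74],"wei":41}
After op 6 (add /fjb/3 61): {"adg":[57,82],"fjb":[86,62,1,61,56,29],"qf":[69,78,2,5,2,74],"wei":41}
After op 7 (remove /wei): {"adg":[57,82],"fjb":[86,62,1,61,56,29],"qf":[69,78,2,5,2,74]}
After op 8 (add /adg/0 67): {"adg":[67,57,82],"fjb":[86,62,1,61,56,29],"qf":[69,78,2,5,2,74]}
After op 9 (add /okt 89): {"adg":[67,57,82],"fjb":[86,62,1,61,56,29],"okt":89,"qf":[69,78,2,5,2,74]}
After op 10 (replace /qf 3): {"adg":[67,57,82],"fjb":[86,62,1,61,56,29],"okt":89,"qf":3}
After op 11 (replace /fjb/3 10): {"adg":[67,57,82],"fjb":[86,62,1,10,56,29],"okt":89,"qf":3}
After op 12 (remove /adg/0): {"adg":[57,82],"fjb":[86,62,1,10,56,29],"okt":89,"qf":3}
After op 13 (replace /fjb/1 24): {"adg":[57,82],"fjb":[86,24,1,10,56,29],"okt":89,"qf":3}
After op 14 (remove /fjb/2): {"adg":[57,82],"fjb":[86,24,10,56,29],"okt":89,"qf":3}
After op 15 (replace /adg/0 67): {"adg":[67,82],"fjb":[86,24,10,56,29],"okt":89,"qf":3}
After op 16 (replace /adg/1 75): {"adg":[67,75],"fjb":[86,24,10,56,29],"okt":89,"qf":3}
After op 17 (remove /adg/0): {"adg":[75],"fjb":[86,24,10,56,29],"okt":89,"qf":3}
After op 18 (add /fjb/2 49): {"adg":[75],"fjb":[86,24,49,10,56,29],"okt":89,"qf":3}
After op 19 (add /m 93): {"adg":[75],"fjb":[86,24,49,10,56,29],"m":93,"okt":89,"qf":3}
After op 20 (replace /fjb/1 75): {"adg":[75],"fjb":[86,75,49,10,56,29],"m":93,"okt":89,"qf":3}
After op 21 (remove /fjb/2): {"adg":[75],"fjb":[86,75,10,56,29],"m":93,"okt":89,"qf":3}
After op 22 (replace /adg 73): {"adg":73,"fjb":[86,75,10,56,29],"m":93,"okt":89,"qf":3}
After op 23 (add /fjb 76): {"adg":73,"fjb":76,"m":93,"okt":89,"qf":3}
Size at the root: 5

Answer: 5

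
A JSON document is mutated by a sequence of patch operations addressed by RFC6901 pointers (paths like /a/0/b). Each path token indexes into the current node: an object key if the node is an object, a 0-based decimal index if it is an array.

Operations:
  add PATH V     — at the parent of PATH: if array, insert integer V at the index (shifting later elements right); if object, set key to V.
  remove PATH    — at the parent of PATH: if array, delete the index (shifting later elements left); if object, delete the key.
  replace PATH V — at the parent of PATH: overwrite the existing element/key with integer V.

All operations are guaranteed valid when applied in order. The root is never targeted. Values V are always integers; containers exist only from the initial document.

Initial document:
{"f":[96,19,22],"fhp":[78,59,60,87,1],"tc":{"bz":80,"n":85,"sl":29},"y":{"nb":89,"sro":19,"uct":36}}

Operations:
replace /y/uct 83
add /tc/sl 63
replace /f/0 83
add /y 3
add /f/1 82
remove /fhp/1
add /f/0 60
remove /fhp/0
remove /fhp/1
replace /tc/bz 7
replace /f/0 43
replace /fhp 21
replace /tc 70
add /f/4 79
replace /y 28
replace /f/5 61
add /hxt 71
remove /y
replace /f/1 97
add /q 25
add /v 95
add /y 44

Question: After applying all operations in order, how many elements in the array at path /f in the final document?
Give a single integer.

Answer: 6

Derivation:
After op 1 (replace /y/uct 83): {"f":[96,19,22],"fhp":[78,59,60,87,1],"tc":{"bz":80,"n":85,"sl":29},"y":{"nb":89,"sro":19,"uct":83}}
After op 2 (add /tc/sl 63): {"f":[96,19,22],"fhp":[78,59,60,87,1],"tc":{"bz":80,"n":85,"sl":63},"y":{"nb":89,"sro":19,"uct":83}}
After op 3 (replace /f/0 83): {"f":[83,19,22],"fhp":[78,59,60,87,1],"tc":{"bz":80,"n":85,"sl":63},"y":{"nb":89,"sro":19,"uct":83}}
After op 4 (add /y 3): {"f":[83,19,22],"fhp":[78,59,60,87,1],"tc":{"bz":80,"n":85,"sl":63},"y":3}
After op 5 (add /f/1 82): {"f":[83,82,19,22],"fhp":[78,59,60,87,1],"tc":{"bz":80,"n":85,"sl":63},"y":3}
After op 6 (remove /fhp/1): {"f":[83,82,19,22],"fhp":[78,60,87,1],"tc":{"bz":80,"n":85,"sl":63},"y":3}
After op 7 (add /f/0 60): {"f":[60,83,82,19,22],"fhp":[78,60,87,1],"tc":{"bz":80,"n":85,"sl":63},"y":3}
After op 8 (remove /fhp/0): {"f":[60,83,82,19,22],"fhp":[60,87,1],"tc":{"bz":80,"n":85,"sl":63},"y":3}
After op 9 (remove /fhp/1): {"f":[60,83,82,19,22],"fhp":[60,1],"tc":{"bz":80,"n":85,"sl":63},"y":3}
After op 10 (replace /tc/bz 7): {"f":[60,83,82,19,22],"fhp":[60,1],"tc":{"bz":7,"n":85,"sl":63},"y":3}
After op 11 (replace /f/0 43): {"f":[43,83,82,19,22],"fhp":[60,1],"tc":{"bz":7,"n":85,"sl":63},"y":3}
After op 12 (replace /fhp 21): {"f":[43,83,82,19,22],"fhp":21,"tc":{"bz":7,"n":85,"sl":63},"y":3}
After op 13 (replace /tc 70): {"f":[43,83,82,19,22],"fhp":21,"tc":70,"y":3}
After op 14 (add /f/4 79): {"f":[43,83,82,19,79,22],"fhp":21,"tc":70,"y":3}
After op 15 (replace /y 28): {"f":[43,83,82,19,79,22],"fhp":21,"tc":70,"y":28}
After op 16 (replace /f/5 61): {"f":[43,83,82,19,79,61],"fhp":21,"tc":70,"y":28}
After op 17 (add /hxt 71): {"f":[43,83,82,19,79,61],"fhp":21,"hxt":71,"tc":70,"y":28}
After op 18 (remove /y): {"f":[43,83,82,19,79,61],"fhp":21,"hxt":71,"tc":70}
After op 19 (replace /f/1 97): {"f":[43,97,82,19,79,61],"fhp":21,"hxt":71,"tc":70}
After op 20 (add /q 25): {"f":[43,97,82,19,79,61],"fhp":21,"hxt":71,"q":25,"tc":70}
After op 21 (add /v 95): {"f":[43,97,82,19,79,61],"fhp":21,"hxt":71,"q":25,"tc":70,"v":95}
After op 22 (add /y 44): {"f":[43,97,82,19,79,61],"fhp":21,"hxt":71,"q":25,"tc":70,"v":95,"y":44}
Size at path /f: 6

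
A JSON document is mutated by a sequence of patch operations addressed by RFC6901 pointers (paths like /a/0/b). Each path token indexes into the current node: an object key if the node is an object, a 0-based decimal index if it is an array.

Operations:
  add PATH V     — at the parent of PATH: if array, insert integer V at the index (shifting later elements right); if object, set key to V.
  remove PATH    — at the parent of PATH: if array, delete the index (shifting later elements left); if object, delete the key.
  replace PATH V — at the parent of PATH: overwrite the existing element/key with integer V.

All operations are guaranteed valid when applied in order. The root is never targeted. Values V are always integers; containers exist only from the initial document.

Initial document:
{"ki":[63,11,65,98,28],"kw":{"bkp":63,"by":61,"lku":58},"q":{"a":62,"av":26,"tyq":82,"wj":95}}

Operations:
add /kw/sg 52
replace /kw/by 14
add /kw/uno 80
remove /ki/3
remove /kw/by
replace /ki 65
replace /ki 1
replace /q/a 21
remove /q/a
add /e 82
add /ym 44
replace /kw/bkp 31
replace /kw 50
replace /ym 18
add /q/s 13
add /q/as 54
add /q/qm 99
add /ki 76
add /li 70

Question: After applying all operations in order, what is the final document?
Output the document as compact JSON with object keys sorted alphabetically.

Answer: {"e":82,"ki":76,"kw":50,"li":70,"q":{"as":54,"av":26,"qm":99,"s":13,"tyq":82,"wj":95},"ym":18}

Derivation:
After op 1 (add /kw/sg 52): {"ki":[63,11,65,98,28],"kw":{"bkp":63,"by":61,"lku":58,"sg":52},"q":{"a":62,"av":26,"tyq":82,"wj":95}}
After op 2 (replace /kw/by 14): {"ki":[63,11,65,98,28],"kw":{"bkp":63,"by":14,"lku":58,"sg":52},"q":{"a":62,"av":26,"tyq":82,"wj":95}}
After op 3 (add /kw/uno 80): {"ki":[63,11,65,98,28],"kw":{"bkp":63,"by":14,"lku":58,"sg":52,"uno":80},"q":{"a":62,"av":26,"tyq":82,"wj":95}}
After op 4 (remove /ki/3): {"ki":[63,11,65,28],"kw":{"bkp":63,"by":14,"lku":58,"sg":52,"uno":80},"q":{"a":62,"av":26,"tyq":82,"wj":95}}
After op 5 (remove /kw/by): {"ki":[63,11,65,28],"kw":{"bkp":63,"lku":58,"sg":52,"uno":80},"q":{"a":62,"av":26,"tyq":82,"wj":95}}
After op 6 (replace /ki 65): {"ki":65,"kw":{"bkp":63,"lku":58,"sg":52,"uno":80},"q":{"a":62,"av":26,"tyq":82,"wj":95}}
After op 7 (replace /ki 1): {"ki":1,"kw":{"bkp":63,"lku":58,"sg":52,"uno":80},"q":{"a":62,"av":26,"tyq":82,"wj":95}}
After op 8 (replace /q/a 21): {"ki":1,"kw":{"bkp":63,"lku":58,"sg":52,"uno":80},"q":{"a":21,"av":26,"tyq":82,"wj":95}}
After op 9 (remove /q/a): {"ki":1,"kw":{"bkp":63,"lku":58,"sg":52,"uno":80},"q":{"av":26,"tyq":82,"wj":95}}
After op 10 (add /e 82): {"e":82,"ki":1,"kw":{"bkp":63,"lku":58,"sg":52,"uno":80},"q":{"av":26,"tyq":82,"wj":95}}
After op 11 (add /ym 44): {"e":82,"ki":1,"kw":{"bkp":63,"lku":58,"sg":52,"uno":80},"q":{"av":26,"tyq":82,"wj":95},"ym":44}
After op 12 (replace /kw/bkp 31): {"e":82,"ki":1,"kw":{"bkp":31,"lku":58,"sg":52,"uno":80},"q":{"av":26,"tyq":82,"wj":95},"ym":44}
After op 13 (replace /kw 50): {"e":82,"ki":1,"kw":50,"q":{"av":26,"tyq":82,"wj":95},"ym":44}
After op 14 (replace /ym 18): {"e":82,"ki":1,"kw":50,"q":{"av":26,"tyq":82,"wj":95},"ym":18}
After op 15 (add /q/s 13): {"e":82,"ki":1,"kw":50,"q":{"av":26,"s":13,"tyq":82,"wj":95},"ym":18}
After op 16 (add /q/as 54): {"e":82,"ki":1,"kw":50,"q":{"as":54,"av":26,"s":13,"tyq":82,"wj":95},"ym":18}
After op 17 (add /q/qm 99): {"e":82,"ki":1,"kw":50,"q":{"as":54,"av":26,"qm":99,"s":13,"tyq":82,"wj":95},"ym":18}
After op 18 (add /ki 76): {"e":82,"ki":76,"kw":50,"q":{"as":54,"av":26,"qm":99,"s":13,"tyq":82,"wj":95},"ym":18}
After op 19 (add /li 70): {"e":82,"ki":76,"kw":50,"li":70,"q":{"as":54,"av":26,"qm":99,"s":13,"tyq":82,"wj":95},"ym":18}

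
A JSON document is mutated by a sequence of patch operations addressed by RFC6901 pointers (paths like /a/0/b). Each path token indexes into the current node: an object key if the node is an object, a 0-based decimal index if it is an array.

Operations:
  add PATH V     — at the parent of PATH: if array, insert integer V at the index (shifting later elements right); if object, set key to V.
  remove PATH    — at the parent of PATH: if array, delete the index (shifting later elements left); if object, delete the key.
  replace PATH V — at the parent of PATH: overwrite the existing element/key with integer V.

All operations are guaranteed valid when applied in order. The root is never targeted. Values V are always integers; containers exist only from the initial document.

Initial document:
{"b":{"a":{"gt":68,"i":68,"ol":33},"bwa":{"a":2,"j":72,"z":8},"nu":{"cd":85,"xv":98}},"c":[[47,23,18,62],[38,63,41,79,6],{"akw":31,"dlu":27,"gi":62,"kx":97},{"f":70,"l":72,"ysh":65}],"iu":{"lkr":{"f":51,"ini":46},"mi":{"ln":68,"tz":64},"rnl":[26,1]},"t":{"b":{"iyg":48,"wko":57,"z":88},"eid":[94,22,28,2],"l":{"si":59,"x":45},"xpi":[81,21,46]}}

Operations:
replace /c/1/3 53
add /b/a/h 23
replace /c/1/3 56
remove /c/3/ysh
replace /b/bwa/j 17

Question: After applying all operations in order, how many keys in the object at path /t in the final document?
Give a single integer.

After op 1 (replace /c/1/3 53): {"b":{"a":{"gt":68,"i":68,"ol":33},"bwa":{"a":2,"j":72,"z":8},"nu":{"cd":85,"xv":98}},"c":[[47,23,18,62],[38,63,41,53,6],{"akw":31,"dlu":27,"gi":62,"kx":97},{"f":70,"l":72,"ysh":65}],"iu":{"lkr":{"f":51,"ini":46},"mi":{"ln":68,"tz":64},"rnl":[26,1]},"t":{"b":{"iyg":48,"wko":57,"z":88},"eid":[94,22,28,2],"l":{"si":59,"x":45},"xpi":[81,21,46]}}
After op 2 (add /b/a/h 23): {"b":{"a":{"gt":68,"h":23,"i":68,"ol":33},"bwa":{"a":2,"j":72,"z":8},"nu":{"cd":85,"xv":98}},"c":[[47,23,18,62],[38,63,41,53,6],{"akw":31,"dlu":27,"gi":62,"kx":97},{"f":70,"l":72,"ysh":65}],"iu":{"lkr":{"f":51,"ini":46},"mi":{"ln":68,"tz":64},"rnl":[26,1]},"t":{"b":{"iyg":48,"wko":57,"z":88},"eid":[94,22,28,2],"l":{"si":59,"x":45},"xpi":[81,21,46]}}
After op 3 (replace /c/1/3 56): {"b":{"a":{"gt":68,"h":23,"i":68,"ol":33},"bwa":{"a":2,"j":72,"z":8},"nu":{"cd":85,"xv":98}},"c":[[47,23,18,62],[38,63,41,56,6],{"akw":31,"dlu":27,"gi":62,"kx":97},{"f":70,"l":72,"ysh":65}],"iu":{"lkr":{"f":51,"ini":46},"mi":{"ln":68,"tz":64},"rnl":[26,1]},"t":{"b":{"iyg":48,"wko":57,"z":88},"eid":[94,22,28,2],"l":{"si":59,"x":45},"xpi":[81,21,46]}}
After op 4 (remove /c/3/ysh): {"b":{"a":{"gt":68,"h":23,"i":68,"ol":33},"bwa":{"a":2,"j":72,"z":8},"nu":{"cd":85,"xv":98}},"c":[[47,23,18,62],[38,63,41,56,6],{"akw":31,"dlu":27,"gi":62,"kx":97},{"f":70,"l":72}],"iu":{"lkr":{"f":51,"ini":46},"mi":{"ln":68,"tz":64},"rnl":[26,1]},"t":{"b":{"iyg":48,"wko":57,"z":88},"eid":[94,22,28,2],"l":{"si":59,"x":45},"xpi":[81,21,46]}}
After op 5 (replace /b/bwa/j 17): {"b":{"a":{"gt":68,"h":23,"i":68,"ol":33},"bwa":{"a":2,"j":17,"z":8},"nu":{"cd":85,"xv":98}},"c":[[47,23,18,62],[38,63,41,56,6],{"akw":31,"dlu":27,"gi":62,"kx":97},{"f":70,"l":72}],"iu":{"lkr":{"f":51,"ini":46},"mi":{"ln":68,"tz":64},"rnl":[26,1]},"t":{"b":{"iyg":48,"wko":57,"z":88},"eid":[94,22,28,2],"l":{"si":59,"x":45},"xpi":[81,21,46]}}
Size at path /t: 4

Answer: 4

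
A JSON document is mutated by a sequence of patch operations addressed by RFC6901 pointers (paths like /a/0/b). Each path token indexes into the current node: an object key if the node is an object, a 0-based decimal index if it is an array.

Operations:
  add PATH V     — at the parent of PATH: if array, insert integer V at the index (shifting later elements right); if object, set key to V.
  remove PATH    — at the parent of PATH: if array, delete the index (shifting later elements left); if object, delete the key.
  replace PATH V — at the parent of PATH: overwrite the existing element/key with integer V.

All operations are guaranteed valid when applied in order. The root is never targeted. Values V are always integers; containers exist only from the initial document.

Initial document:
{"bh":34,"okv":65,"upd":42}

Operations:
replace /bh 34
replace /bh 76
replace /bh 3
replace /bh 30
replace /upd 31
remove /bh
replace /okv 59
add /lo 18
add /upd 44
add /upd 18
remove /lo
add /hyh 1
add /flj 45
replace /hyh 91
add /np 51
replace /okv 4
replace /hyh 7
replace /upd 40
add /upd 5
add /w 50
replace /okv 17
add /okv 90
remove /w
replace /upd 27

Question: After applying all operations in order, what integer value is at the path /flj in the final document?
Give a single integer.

After op 1 (replace /bh 34): {"bh":34,"okv":65,"upd":42}
After op 2 (replace /bh 76): {"bh":76,"okv":65,"upd":42}
After op 3 (replace /bh 3): {"bh":3,"okv":65,"upd":42}
After op 4 (replace /bh 30): {"bh":30,"okv":65,"upd":42}
After op 5 (replace /upd 31): {"bh":30,"okv":65,"upd":31}
After op 6 (remove /bh): {"okv":65,"upd":31}
After op 7 (replace /okv 59): {"okv":59,"upd":31}
After op 8 (add /lo 18): {"lo":18,"okv":59,"upd":31}
After op 9 (add /upd 44): {"lo":18,"okv":59,"upd":44}
After op 10 (add /upd 18): {"lo":18,"okv":59,"upd":18}
After op 11 (remove /lo): {"okv":59,"upd":18}
After op 12 (add /hyh 1): {"hyh":1,"okv":59,"upd":18}
After op 13 (add /flj 45): {"flj":45,"hyh":1,"okv":59,"upd":18}
After op 14 (replace /hyh 91): {"flj":45,"hyh":91,"okv":59,"upd":18}
After op 15 (add /np 51): {"flj":45,"hyh":91,"np":51,"okv":59,"upd":18}
After op 16 (replace /okv 4): {"flj":45,"hyh":91,"np":51,"okv":4,"upd":18}
After op 17 (replace /hyh 7): {"flj":45,"hyh":7,"np":51,"okv":4,"upd":18}
After op 18 (replace /upd 40): {"flj":45,"hyh":7,"np":51,"okv":4,"upd":40}
After op 19 (add /upd 5): {"flj":45,"hyh":7,"np":51,"okv":4,"upd":5}
After op 20 (add /w 50): {"flj":45,"hyh":7,"np":51,"okv":4,"upd":5,"w":50}
After op 21 (replace /okv 17): {"flj":45,"hyh":7,"np":51,"okv":17,"upd":5,"w":50}
After op 22 (add /okv 90): {"flj":45,"hyh":7,"np":51,"okv":90,"upd":5,"w":50}
After op 23 (remove /w): {"flj":45,"hyh":7,"np":51,"okv":90,"upd":5}
After op 24 (replace /upd 27): {"flj":45,"hyh":7,"np":51,"okv":90,"upd":27}
Value at /flj: 45

Answer: 45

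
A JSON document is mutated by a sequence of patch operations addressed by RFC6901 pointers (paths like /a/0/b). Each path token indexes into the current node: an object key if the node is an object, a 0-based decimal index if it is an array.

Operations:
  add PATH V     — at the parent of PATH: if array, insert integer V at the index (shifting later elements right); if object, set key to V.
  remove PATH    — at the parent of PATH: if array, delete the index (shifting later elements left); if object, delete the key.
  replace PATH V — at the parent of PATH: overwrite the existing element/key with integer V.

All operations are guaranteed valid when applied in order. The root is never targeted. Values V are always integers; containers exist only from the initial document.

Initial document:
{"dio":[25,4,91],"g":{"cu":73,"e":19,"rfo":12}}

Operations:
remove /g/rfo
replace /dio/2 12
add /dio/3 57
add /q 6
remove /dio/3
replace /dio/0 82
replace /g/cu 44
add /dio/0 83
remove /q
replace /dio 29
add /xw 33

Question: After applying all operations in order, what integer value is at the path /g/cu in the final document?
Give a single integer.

After op 1 (remove /g/rfo): {"dio":[25,4,91],"g":{"cu":73,"e":19}}
After op 2 (replace /dio/2 12): {"dio":[25,4,12],"g":{"cu":73,"e":19}}
After op 3 (add /dio/3 57): {"dio":[25,4,12,57],"g":{"cu":73,"e":19}}
After op 4 (add /q 6): {"dio":[25,4,12,57],"g":{"cu":73,"e":19},"q":6}
After op 5 (remove /dio/3): {"dio":[25,4,12],"g":{"cu":73,"e":19},"q":6}
After op 6 (replace /dio/0 82): {"dio":[82,4,12],"g":{"cu":73,"e":19},"q":6}
After op 7 (replace /g/cu 44): {"dio":[82,4,12],"g":{"cu":44,"e":19},"q":6}
After op 8 (add /dio/0 83): {"dio":[83,82,4,12],"g":{"cu":44,"e":19},"q":6}
After op 9 (remove /q): {"dio":[83,82,4,12],"g":{"cu":44,"e":19}}
After op 10 (replace /dio 29): {"dio":29,"g":{"cu":44,"e":19}}
After op 11 (add /xw 33): {"dio":29,"g":{"cu":44,"e":19},"xw":33}
Value at /g/cu: 44

Answer: 44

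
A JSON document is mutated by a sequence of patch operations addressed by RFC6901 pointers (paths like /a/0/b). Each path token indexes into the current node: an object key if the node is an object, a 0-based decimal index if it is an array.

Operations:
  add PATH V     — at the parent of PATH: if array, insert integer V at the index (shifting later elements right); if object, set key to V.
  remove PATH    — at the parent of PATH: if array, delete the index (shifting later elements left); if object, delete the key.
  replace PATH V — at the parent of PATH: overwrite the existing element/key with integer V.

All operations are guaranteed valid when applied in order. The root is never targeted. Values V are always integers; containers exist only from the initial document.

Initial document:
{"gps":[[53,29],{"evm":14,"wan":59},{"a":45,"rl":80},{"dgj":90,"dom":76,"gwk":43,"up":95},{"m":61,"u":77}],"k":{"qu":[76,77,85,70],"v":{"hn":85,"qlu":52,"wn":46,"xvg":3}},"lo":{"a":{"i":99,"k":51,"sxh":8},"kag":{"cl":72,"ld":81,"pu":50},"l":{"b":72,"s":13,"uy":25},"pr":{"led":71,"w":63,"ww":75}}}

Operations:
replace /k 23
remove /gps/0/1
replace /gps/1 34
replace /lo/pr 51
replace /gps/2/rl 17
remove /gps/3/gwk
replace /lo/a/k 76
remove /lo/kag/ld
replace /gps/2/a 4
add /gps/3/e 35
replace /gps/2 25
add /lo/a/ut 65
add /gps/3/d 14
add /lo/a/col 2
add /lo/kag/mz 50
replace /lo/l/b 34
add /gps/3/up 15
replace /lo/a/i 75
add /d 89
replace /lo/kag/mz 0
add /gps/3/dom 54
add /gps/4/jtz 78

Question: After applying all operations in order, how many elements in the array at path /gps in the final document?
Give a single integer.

After op 1 (replace /k 23): {"gps":[[53,29],{"evm":14,"wan":59},{"a":45,"rl":80},{"dgj":90,"dom":76,"gwk":43,"up":95},{"m":61,"u":77}],"k":23,"lo":{"a":{"i":99,"k":51,"sxh":8},"kag":{"cl":72,"ld":81,"pu":50},"l":{"b":72,"s":13,"uy":25},"pr":{"led":71,"w":63,"ww":75}}}
After op 2 (remove /gps/0/1): {"gps":[[53],{"evm":14,"wan":59},{"a":45,"rl":80},{"dgj":90,"dom":76,"gwk":43,"up":95},{"m":61,"u":77}],"k":23,"lo":{"a":{"i":99,"k":51,"sxh":8},"kag":{"cl":72,"ld":81,"pu":50},"l":{"b":72,"s":13,"uy":25},"pr":{"led":71,"w":63,"ww":75}}}
After op 3 (replace /gps/1 34): {"gps":[[53],34,{"a":45,"rl":80},{"dgj":90,"dom":76,"gwk":43,"up":95},{"m":61,"u":77}],"k":23,"lo":{"a":{"i":99,"k":51,"sxh":8},"kag":{"cl":72,"ld":81,"pu":50},"l":{"b":72,"s":13,"uy":25},"pr":{"led":71,"w":63,"ww":75}}}
After op 4 (replace /lo/pr 51): {"gps":[[53],34,{"a":45,"rl":80},{"dgj":90,"dom":76,"gwk":43,"up":95},{"m":61,"u":77}],"k":23,"lo":{"a":{"i":99,"k":51,"sxh":8},"kag":{"cl":72,"ld":81,"pu":50},"l":{"b":72,"s":13,"uy":25},"pr":51}}
After op 5 (replace /gps/2/rl 17): {"gps":[[53],34,{"a":45,"rl":17},{"dgj":90,"dom":76,"gwk":43,"up":95},{"m":61,"u":77}],"k":23,"lo":{"a":{"i":99,"k":51,"sxh":8},"kag":{"cl":72,"ld":81,"pu":50},"l":{"b":72,"s":13,"uy":25},"pr":51}}
After op 6 (remove /gps/3/gwk): {"gps":[[53],34,{"a":45,"rl":17},{"dgj":90,"dom":76,"up":95},{"m":61,"u":77}],"k":23,"lo":{"a":{"i":99,"k":51,"sxh":8},"kag":{"cl":72,"ld":81,"pu":50},"l":{"b":72,"s":13,"uy":25},"pr":51}}
After op 7 (replace /lo/a/k 76): {"gps":[[53],34,{"a":45,"rl":17},{"dgj":90,"dom":76,"up":95},{"m":61,"u":77}],"k":23,"lo":{"a":{"i":99,"k":76,"sxh":8},"kag":{"cl":72,"ld":81,"pu":50},"l":{"b":72,"s":13,"uy":25},"pr":51}}
After op 8 (remove /lo/kag/ld): {"gps":[[53],34,{"a":45,"rl":17},{"dgj":90,"dom":76,"up":95},{"m":61,"u":77}],"k":23,"lo":{"a":{"i":99,"k":76,"sxh":8},"kag":{"cl":72,"pu":50},"l":{"b":72,"s":13,"uy":25},"pr":51}}
After op 9 (replace /gps/2/a 4): {"gps":[[53],34,{"a":4,"rl":17},{"dgj":90,"dom":76,"up":95},{"m":61,"u":77}],"k":23,"lo":{"a":{"i":99,"k":76,"sxh":8},"kag":{"cl":72,"pu":50},"l":{"b":72,"s":13,"uy":25},"pr":51}}
After op 10 (add /gps/3/e 35): {"gps":[[53],34,{"a":4,"rl":17},{"dgj":90,"dom":76,"e":35,"up":95},{"m":61,"u":77}],"k":23,"lo":{"a":{"i":99,"k":76,"sxh":8},"kag":{"cl":72,"pu":50},"l":{"b":72,"s":13,"uy":25},"pr":51}}
After op 11 (replace /gps/2 25): {"gps":[[53],34,25,{"dgj":90,"dom":76,"e":35,"up":95},{"m":61,"u":77}],"k":23,"lo":{"a":{"i":99,"k":76,"sxh":8},"kag":{"cl":72,"pu":50},"l":{"b":72,"s":13,"uy":25},"pr":51}}
After op 12 (add /lo/a/ut 65): {"gps":[[53],34,25,{"dgj":90,"dom":76,"e":35,"up":95},{"m":61,"u":77}],"k":23,"lo":{"a":{"i":99,"k":76,"sxh":8,"ut":65},"kag":{"cl":72,"pu":50},"l":{"b":72,"s":13,"uy":25},"pr":51}}
After op 13 (add /gps/3/d 14): {"gps":[[53],34,25,{"d":14,"dgj":90,"dom":76,"e":35,"up":95},{"m":61,"u":77}],"k":23,"lo":{"a":{"i":99,"k":76,"sxh":8,"ut":65},"kag":{"cl":72,"pu":50},"l":{"b":72,"s":13,"uy":25},"pr":51}}
After op 14 (add /lo/a/col 2): {"gps":[[53],34,25,{"d":14,"dgj":90,"dom":76,"e":35,"up":95},{"m":61,"u":77}],"k":23,"lo":{"a":{"col":2,"i":99,"k":76,"sxh":8,"ut":65},"kag":{"cl":72,"pu":50},"l":{"b":72,"s":13,"uy":25},"pr":51}}
After op 15 (add /lo/kag/mz 50): {"gps":[[53],34,25,{"d":14,"dgj":90,"dom":76,"e":35,"up":95},{"m":61,"u":77}],"k":23,"lo":{"a":{"col":2,"i":99,"k":76,"sxh":8,"ut":65},"kag":{"cl":72,"mz":50,"pu":50},"l":{"b":72,"s":13,"uy":25},"pr":51}}
After op 16 (replace /lo/l/b 34): {"gps":[[53],34,25,{"d":14,"dgj":90,"dom":76,"e":35,"up":95},{"m":61,"u":77}],"k":23,"lo":{"a":{"col":2,"i":99,"k":76,"sxh":8,"ut":65},"kag":{"cl":72,"mz":50,"pu":50},"l":{"b":34,"s":13,"uy":25},"pr":51}}
After op 17 (add /gps/3/up 15): {"gps":[[53],34,25,{"d":14,"dgj":90,"dom":76,"e":35,"up":15},{"m":61,"u":77}],"k":23,"lo":{"a":{"col":2,"i":99,"k":76,"sxh":8,"ut":65},"kag":{"cl":72,"mz":50,"pu":50},"l":{"b":34,"s":13,"uy":25},"pr":51}}
After op 18 (replace /lo/a/i 75): {"gps":[[53],34,25,{"d":14,"dgj":90,"dom":76,"e":35,"up":15},{"m":61,"u":77}],"k":23,"lo":{"a":{"col":2,"i":75,"k":76,"sxh":8,"ut":65},"kag":{"cl":72,"mz":50,"pu":50},"l":{"b":34,"s":13,"uy":25},"pr":51}}
After op 19 (add /d 89): {"d":89,"gps":[[53],34,25,{"d":14,"dgj":90,"dom":76,"e":35,"up":15},{"m":61,"u":77}],"k":23,"lo":{"a":{"col":2,"i":75,"k":76,"sxh":8,"ut":65},"kag":{"cl":72,"mz":50,"pu":50},"l":{"b":34,"s":13,"uy":25},"pr":51}}
After op 20 (replace /lo/kag/mz 0): {"d":89,"gps":[[53],34,25,{"d":14,"dgj":90,"dom":76,"e":35,"up":15},{"m":61,"u":77}],"k":23,"lo":{"a":{"col":2,"i":75,"k":76,"sxh":8,"ut":65},"kag":{"cl":72,"mz":0,"pu":50},"l":{"b":34,"s":13,"uy":25},"pr":51}}
After op 21 (add /gps/3/dom 54): {"d":89,"gps":[[53],34,25,{"d":14,"dgj":90,"dom":54,"e":35,"up":15},{"m":61,"u":77}],"k":23,"lo":{"a":{"col":2,"i":75,"k":76,"sxh":8,"ut":65},"kag":{"cl":72,"mz":0,"pu":50},"l":{"b":34,"s":13,"uy":25},"pr":51}}
After op 22 (add /gps/4/jtz 78): {"d":89,"gps":[[53],34,25,{"d":14,"dgj":90,"dom":54,"e":35,"up":15},{"jtz":78,"m":61,"u":77}],"k":23,"lo":{"a":{"col":2,"i":75,"k":76,"sxh":8,"ut":65},"kag":{"cl":72,"mz":0,"pu":50},"l":{"b":34,"s":13,"uy":25},"pr":51}}
Size at path /gps: 5

Answer: 5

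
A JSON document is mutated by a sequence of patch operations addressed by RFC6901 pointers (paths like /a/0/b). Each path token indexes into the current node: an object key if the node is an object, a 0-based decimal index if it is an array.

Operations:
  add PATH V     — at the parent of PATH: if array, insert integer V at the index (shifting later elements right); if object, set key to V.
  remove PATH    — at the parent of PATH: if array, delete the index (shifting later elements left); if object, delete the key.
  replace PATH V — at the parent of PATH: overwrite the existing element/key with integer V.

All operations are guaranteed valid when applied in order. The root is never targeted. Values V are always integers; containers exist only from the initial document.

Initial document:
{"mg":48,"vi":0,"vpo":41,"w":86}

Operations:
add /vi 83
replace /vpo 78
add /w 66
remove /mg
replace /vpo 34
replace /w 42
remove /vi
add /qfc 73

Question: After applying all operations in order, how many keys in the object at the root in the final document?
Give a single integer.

Answer: 3

Derivation:
After op 1 (add /vi 83): {"mg":48,"vi":83,"vpo":41,"w":86}
After op 2 (replace /vpo 78): {"mg":48,"vi":83,"vpo":78,"w":86}
After op 3 (add /w 66): {"mg":48,"vi":83,"vpo":78,"w":66}
After op 4 (remove /mg): {"vi":83,"vpo":78,"w":66}
After op 5 (replace /vpo 34): {"vi":83,"vpo":34,"w":66}
After op 6 (replace /w 42): {"vi":83,"vpo":34,"w":42}
After op 7 (remove /vi): {"vpo":34,"w":42}
After op 8 (add /qfc 73): {"qfc":73,"vpo":34,"w":42}
Size at the root: 3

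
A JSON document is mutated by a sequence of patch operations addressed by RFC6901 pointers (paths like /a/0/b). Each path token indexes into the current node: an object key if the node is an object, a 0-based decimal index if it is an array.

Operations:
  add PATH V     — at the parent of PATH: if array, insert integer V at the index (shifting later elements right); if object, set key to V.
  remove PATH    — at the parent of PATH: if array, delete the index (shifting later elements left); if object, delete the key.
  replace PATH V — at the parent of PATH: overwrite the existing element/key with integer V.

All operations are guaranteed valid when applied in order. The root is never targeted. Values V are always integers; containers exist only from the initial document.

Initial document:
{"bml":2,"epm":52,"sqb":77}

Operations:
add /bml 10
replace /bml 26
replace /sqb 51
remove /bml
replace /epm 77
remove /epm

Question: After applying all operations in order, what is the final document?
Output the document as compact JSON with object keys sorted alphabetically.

After op 1 (add /bml 10): {"bml":10,"epm":52,"sqb":77}
After op 2 (replace /bml 26): {"bml":26,"epm":52,"sqb":77}
After op 3 (replace /sqb 51): {"bml":26,"epm":52,"sqb":51}
After op 4 (remove /bml): {"epm":52,"sqb":51}
After op 5 (replace /epm 77): {"epm":77,"sqb":51}
After op 6 (remove /epm): {"sqb":51}

Answer: {"sqb":51}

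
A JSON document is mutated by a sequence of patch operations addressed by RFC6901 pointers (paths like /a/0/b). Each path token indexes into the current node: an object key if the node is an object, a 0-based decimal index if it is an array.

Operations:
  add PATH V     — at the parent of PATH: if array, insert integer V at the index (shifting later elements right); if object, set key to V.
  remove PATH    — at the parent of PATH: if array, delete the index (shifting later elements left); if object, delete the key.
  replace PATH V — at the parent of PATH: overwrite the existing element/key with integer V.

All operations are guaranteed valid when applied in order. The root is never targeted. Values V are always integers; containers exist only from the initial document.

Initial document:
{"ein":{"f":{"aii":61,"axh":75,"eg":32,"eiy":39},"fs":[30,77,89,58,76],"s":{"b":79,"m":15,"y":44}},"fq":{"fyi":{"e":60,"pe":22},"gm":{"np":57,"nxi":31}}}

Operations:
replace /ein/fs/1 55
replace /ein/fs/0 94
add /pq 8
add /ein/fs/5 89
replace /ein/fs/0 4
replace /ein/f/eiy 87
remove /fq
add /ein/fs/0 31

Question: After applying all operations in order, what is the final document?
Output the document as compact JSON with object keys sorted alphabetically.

After op 1 (replace /ein/fs/1 55): {"ein":{"f":{"aii":61,"axh":75,"eg":32,"eiy":39},"fs":[30,55,89,58,76],"s":{"b":79,"m":15,"y":44}},"fq":{"fyi":{"e":60,"pe":22},"gm":{"np":57,"nxi":31}}}
After op 2 (replace /ein/fs/0 94): {"ein":{"f":{"aii":61,"axh":75,"eg":32,"eiy":39},"fs":[94,55,89,58,76],"s":{"b":79,"m":15,"y":44}},"fq":{"fyi":{"e":60,"pe":22},"gm":{"np":57,"nxi":31}}}
After op 3 (add /pq 8): {"ein":{"f":{"aii":61,"axh":75,"eg":32,"eiy":39},"fs":[94,55,89,58,76],"s":{"b":79,"m":15,"y":44}},"fq":{"fyi":{"e":60,"pe":22},"gm":{"np":57,"nxi":31}},"pq":8}
After op 4 (add /ein/fs/5 89): {"ein":{"f":{"aii":61,"axh":75,"eg":32,"eiy":39},"fs":[94,55,89,58,76,89],"s":{"b":79,"m":15,"y":44}},"fq":{"fyi":{"e":60,"pe":22},"gm":{"np":57,"nxi":31}},"pq":8}
After op 5 (replace /ein/fs/0 4): {"ein":{"f":{"aii":61,"axh":75,"eg":32,"eiy":39},"fs":[4,55,89,58,76,89],"s":{"b":79,"m":15,"y":44}},"fq":{"fyi":{"e":60,"pe":22},"gm":{"np":57,"nxi":31}},"pq":8}
After op 6 (replace /ein/f/eiy 87): {"ein":{"f":{"aii":61,"axh":75,"eg":32,"eiy":87},"fs":[4,55,89,58,76,89],"s":{"b":79,"m":15,"y":44}},"fq":{"fyi":{"e":60,"pe":22},"gm":{"np":57,"nxi":31}},"pq":8}
After op 7 (remove /fq): {"ein":{"f":{"aii":61,"axh":75,"eg":32,"eiy":87},"fs":[4,55,89,58,76,89],"s":{"b":79,"m":15,"y":44}},"pq":8}
After op 8 (add /ein/fs/0 31): {"ein":{"f":{"aii":61,"axh":75,"eg":32,"eiy":87},"fs":[31,4,55,89,58,76,89],"s":{"b":79,"m":15,"y":44}},"pq":8}

Answer: {"ein":{"f":{"aii":61,"axh":75,"eg":32,"eiy":87},"fs":[31,4,55,89,58,76,89],"s":{"b":79,"m":15,"y":44}},"pq":8}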